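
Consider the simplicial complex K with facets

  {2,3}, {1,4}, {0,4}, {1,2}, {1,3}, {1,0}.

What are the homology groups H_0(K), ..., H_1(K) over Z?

Order the vertices as 0 < 1 < 2 < 3 < 4. Listing each simplex with vertices in this order, K has dimension 1 with simplices:

  0-simplices (5): [0], [1], [2], [3], [4]
  1-simplices (6): [0,1], [0,4], [1,2], [1,3], [1,4], [2,3]

Hence C_0 ≅ Z^5, C_1 ≅ Z^6.

Boundary ∂_1: C_1 → C_0 is given by ∂[p,q] = [q] − [p]. For instance
  ∂[0,4] = [4] − [0].
The 5×6 boundary matrix has rank 4 and Smith normal form diag(1,1,1,1).

Computing H_k = (kernel of ∂_k) / (image of ∂_{k+1}):

  H_0: rank C_0 − rank ∂_1 = 5 − 4 = 1, and the invariant factors of ∂_1 are all 1, so H_0 = Z.
  H_1: rank ker ∂_1 − rank ∂_2 = (6 − 4) − 0 = 2, and there is no ∂_2, so H_1 = Z^2.

As a check, the Euler characteristic is 5 − 6 = -1, which agrees with 1 − 2 = -1.
(K is a triangulation of a wedge of 2 circles.)

H_0 = Z,  H_1 = Z^2.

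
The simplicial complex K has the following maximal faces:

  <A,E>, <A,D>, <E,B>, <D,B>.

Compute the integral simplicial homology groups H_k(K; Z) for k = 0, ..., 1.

Fix the vertex order A < B < D < E and write every simplex with vertices in increasing order. Then dim K = 1 and the simplices of K are:

  0-simplices (4): A, B, D, E
  1-simplices (4): AD, AE, BD, BE

so the chain groups are C_0 ≅ Z^4, C_1 ≅ Z^4.

∂_1: C_1 → C_0 sends each edge [p,q] (with p < q) to q − p. For instance
  ∂BE = E − B.
The 4×4 boundary matrix has rank 3 and Smith normal form diag(1,1,1).

From H_k ≅ ker(∂_k) / im(∂_{k+1}) we obtain:

  H_0: rank C_0 − rank ∂_1 = 4 − 3 = 1, and the invariant factors of ∂_1 are all 1, so H_0 = Z.
  H_1: rank ker ∂_1 − rank ∂_2 = (4 − 3) − 0 = 1, and there is no ∂_2, so H_1 = Z.

H_0 ≅ Z,  H_1 ≅ Z.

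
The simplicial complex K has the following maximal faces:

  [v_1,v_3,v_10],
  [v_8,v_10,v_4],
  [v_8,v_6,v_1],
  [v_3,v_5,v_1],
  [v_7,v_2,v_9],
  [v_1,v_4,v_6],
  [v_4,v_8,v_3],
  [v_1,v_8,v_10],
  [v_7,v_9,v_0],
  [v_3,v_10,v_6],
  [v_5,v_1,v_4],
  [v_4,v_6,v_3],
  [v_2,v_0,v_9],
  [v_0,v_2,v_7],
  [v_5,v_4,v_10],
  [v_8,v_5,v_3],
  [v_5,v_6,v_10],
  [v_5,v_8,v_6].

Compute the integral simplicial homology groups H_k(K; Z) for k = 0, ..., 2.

H_0 = Z^2,  H_1 = Z^2,  H_2 = Z^2.

Order the vertices as v_0 < v_1 < v_2 < v_3 < v_4 < v_5 < v_6 < v_7 < v_8 < v_9 < v_10. Listing each simplex with vertices in this order, K has dimension 2 with simplices:

  0-simplices (11): [v_0], [v_1], [v_2], [v_3], [v_4], [v_5], [v_6], [v_7], [v_8], [v_9], [v_10]
  1-simplices (27): (27 of them)
  2-simplices (18): (18 of them)

Hence C_0 ≅ Z^11, C_1 ≅ Z^27, C_2 ≅ Z^18.

The boundary map ∂_1: C_1 → C_0 is given by ∂[p,q] = [q] − [p].
The resulting 11×27 matrix has rank 9, and its Smith normal form has invariant factors (1,1,1,1,1,1,1,1,1).

Boundary ∂_2: C_2 → C_1 acts by ∂[p,q,r] = [q,r] − [p,r] + [p,q]. For instance
  ∂[v_0,v_2,v_9] = [v_2,v_9] − [v_0,v_9] + [v_0,v_2],
  ∂[v_3,v_4,v_8] = [v_4,v_8] − [v_3,v_8] + [v_3,v_4].
The resulting 27×18 matrix has rank 16, and its Smith normal form has invariant factors (1,1,1,1,1,1,1,1,1,1,1,1,1,1,1,1).

Reading off H_k = ker ∂_k / im ∂_{k+1}:

  H_0: rank C_0 − rank ∂_1 = 11 − 9 = 2, and the invariant factors of ∂_1 are all 1, so H_0 = Z^2.
  H_1: rank ker ∂_1 − rank ∂_2 = (27 − 9) − 16 = 2, and the invariant factors of ∂_2 are all 1, so H_1 = Z^2.
  H_2: rank ker ∂_2 − rank ∂_3 = (18 − 16) − 0 = 2, and there is no ∂_3, so H_2 = Z^2.

As a check, the Euler characteristic is 11 − 27 + 18 = 2, which agrees with 2 − 2 + 2 = 2.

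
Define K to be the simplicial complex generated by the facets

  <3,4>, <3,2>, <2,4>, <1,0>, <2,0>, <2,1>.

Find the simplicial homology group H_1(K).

Order the vertices as 0 < 1 < 2 < 3 < 4. Listing each simplex with vertices in this order, K has dimension 1 with simplices:

  0-simplices (5): [0], [1], [2], [3], [4]
  1-simplices (6): [0,1], [0,2], [1,2], [2,3], [2,4], [3,4]

giving chain groups C_0 ≅ Z^5, C_1 ≅ Z^6.

The boundary map ∂_1: C_1 → C_0 sends each edge [p,q] (with p < q) to q − p. For instance
  ∂[0,2] = [2] − [0].
As a 5×6 matrix over Z this has rank 4, with invariant factors (1,1,1,1).

Now H_k = ker ∂_k / im ∂_{k+1}, so:

  H_1: rank ker ∂_1 − rank ∂_2 = (6 − 4) − 0 = 2, and there is no ∂_2, so H_1 = Z^2.

(K is a triangulation of a wedge of 2 circles.)

H_1 = Z^2.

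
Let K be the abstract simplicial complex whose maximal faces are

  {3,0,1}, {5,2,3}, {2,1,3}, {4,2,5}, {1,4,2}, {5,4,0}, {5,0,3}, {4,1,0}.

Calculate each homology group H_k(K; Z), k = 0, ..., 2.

Order the vertices as 0 < 1 < 2 < 3 < 4 < 5. Listing each simplex with vertices in this order, K has dimension 2 with simplices:

  0-simplices (6): [0], [1], [2], [3], [4], [5]
  1-simplices (12): [0,1], [0,3], [0,4], [0,5], [1,2], [1,3], [1,4], [2,3], [2,4], [2,5], [3,5], [4,5]
  2-simplices (8): [0,1,3], [0,1,4], [0,3,5], [0,4,5], [1,2,3], [1,2,4], [2,3,5], [2,4,5]

so the chain groups are C_0 ≅ Z^6, C_1 ≅ Z^12, C_2 ≅ Z^8.

∂_1: C_1 → C_0 maps an edge to its endpoints' difference, ∂[p,q] = q − p. For instance
  ∂[1,2] = [2] − [1].
The resulting 6×12 matrix has rank 5, and its Smith normal form has invariant factors (1,1,1,1,1).

The boundary map ∂_2: C_2 → C_1 maps a triangle to the signed sum of its edges. For instance
  ∂[2,4,5] = [4,5] − [2,5] + [2,4],
  ∂[1,2,3] = [2,3] − [1,3] + [1,2].
The resulting 12×8 matrix has rank 7, and its Smith normal form has invariant factors (1,1,1,1,1,1,1).

From H_k ≅ ker(∂_k) / im(∂_{k+1}) we obtain:

  H_0: rank C_0 − rank ∂_1 = 6 − 5 = 1, and the invariant factors of ∂_1 are all 1, so H_0 ≅ Z.
  H_1: rank ker ∂_1 − rank ∂_2 = (12 − 5) − 7 = 0, and the invariant factors of ∂_2 are all 1, so H_1 ≅ 0.
  H_2: rank ker ∂_2 − rank ∂_3 = (8 − 7) − 0 = 1, and there is no ∂_3, so H_2 ≅ Z.

As a check, the Euler characteristic is 6 − 12 + 8 = 2, which agrees with 1 − 0 + 1 = 2.
(K is a triangulation of the 2-sphere S^2.)

H_0 = Z,  H_1 = 0,  H_2 = Z.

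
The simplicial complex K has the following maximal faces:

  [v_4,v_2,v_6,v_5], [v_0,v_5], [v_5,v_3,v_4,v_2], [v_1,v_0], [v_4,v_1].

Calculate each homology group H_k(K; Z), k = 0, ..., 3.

H_0 ≅ Z,  H_1 ≅ Z,  H_2 = 0,  H_3 = 0.

Order the vertices as v_0 < v_1 < v_2 < v_3 < v_4 < v_5 < v_6. Listing each simplex with vertices in this order, K has dimension 3 with simplices:

  0-simplices (7): [v_0], [v_1], [v_2], [v_3], [v_4], [v_5], [v_6]
  1-simplices (12): [v_0,v_1], [v_0,v_5], [v_1,v_4], [v_2,v_3], [v_2,v_4], [v_2,v_5], [v_2,v_6], [v_3,v_4], [v_3,v_5], [v_4,v_5], [v_4,v_6], [v_5,v_6]
  2-simplices (7): [v_2,v_3,v_4], [v_2,v_3,v_5], [v_2,v_4,v_5], [v_2,v_4,v_6], [v_2,v_5,v_6], [v_3,v_4,v_5], [v_4,v_5,v_6]
  3-simplices (2): [v_2,v_3,v_4,v_5], [v_2,v_4,v_5,v_6]

Hence C_0 ≅ Z^7, C_1 ≅ Z^12, C_2 ≅ Z^7, C_3 ≅ Z^2.

Boundary ∂_1: C_1 → C_0 sends each edge [p,q] (with p < q) to q − p. For instance
  ∂[v_3,v_4] = [v_4] − [v_3].
As a 7×12 matrix over Z this has rank 6, with invariant factors (1,1,1,1,1,1).

Boundary ∂_2: C_2 → C_1 maps a triangle to the signed sum of its edges. For instance
  ∂[v_2,v_4,v_5] = [v_4,v_5] − [v_2,v_5] + [v_2,v_4],
  ∂[v_2,v_3,v_4] = [v_3,v_4] − [v_2,v_4] + [v_2,v_3].
As a 12×7 matrix over Z this has rank 5, with invariant factors (1,1,1,1,1).

Boundary ∂_3: C_3 → C_2 sends each 3-simplex σ to the alternating sum Σ_i (−1)^i (σ with its i-th vertex removed). For instance
  ∂[v_2,v_3,v_4,v_5] = [v_3,v_4,v_5] − [v_2,v_4,v_5] + [v_2,v_3,v_5] − [v_2,v_3,v_4],
  ∂[v_2,v_4,v_5,v_6] = [v_4,v_5,v_6] − [v_2,v_5,v_6] + [v_2,v_4,v_6] − [v_2,v_4,v_5].
This gives a 7×2 integer matrix of rank 2; reducing to Smith normal form yields diagonal entries (1,1).

Computing H_k = (kernel of ∂_k) / (image of ∂_{k+1}):

  H_0: rank C_0 − rank ∂_1 = 7 − 6 = 1, and the invariant factors of ∂_1 are all 1, so H_0 = Z.
  H_1: rank ker ∂_1 − rank ∂_2 = (12 − 6) − 5 = 1, and the invariant factors of ∂_2 are all 1, so H_1 = Z.
  H_2: rank ker ∂_2 − rank ∂_3 = (7 − 5) − 2 = 0, and the invariant factors of ∂_3 are all 1, so H_2 = 0.
  H_3: rank ker ∂_3 − rank ∂_4 = (2 − 2) − 0 = 0, and there is no ∂_4, so H_3 = 0.

As a check, the Euler characteristic is 7 − 12 + 7 − 2 = 0, which agrees with 1 − 1 + 0 − 0 = 0.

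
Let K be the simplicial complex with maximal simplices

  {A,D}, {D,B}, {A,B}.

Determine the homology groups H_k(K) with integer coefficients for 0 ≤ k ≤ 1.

H_0 ≅ Z,  H_1 ≅ Z.

Order the vertices as A < B < D. Listing each simplex with vertices in this order, K has dimension 1 with simplices:

  0-simplices (3): A, B, D
  1-simplices (3): AB, AD, BD

so the chain groups are C_0 ≅ Z^3, C_1 ≅ Z^3.

The boundary map ∂_1: C_1 → C_0 maps an edge to its endpoints' difference, ∂[p,q] = q − p.
The resulting 3×3 matrix has rank 2, and its Smith normal form has invariant factors (1,1).

Reading off H_k = ker ∂_k / im ∂_{k+1}:

  H_0: rank C_0 − rank ∂_1 = 3 − 2 = 1, and the invariant factors of ∂_1 are all 1, so H_0 ≅ Z.
  H_1: rank ker ∂_1 − rank ∂_2 = (3 − 2) − 0 = 1, and there is no ∂_2, so H_1 ≅ Z.

As a check, the Euler characteristic is 3 − 3 = 0, which agrees with 1 − 1 = 0.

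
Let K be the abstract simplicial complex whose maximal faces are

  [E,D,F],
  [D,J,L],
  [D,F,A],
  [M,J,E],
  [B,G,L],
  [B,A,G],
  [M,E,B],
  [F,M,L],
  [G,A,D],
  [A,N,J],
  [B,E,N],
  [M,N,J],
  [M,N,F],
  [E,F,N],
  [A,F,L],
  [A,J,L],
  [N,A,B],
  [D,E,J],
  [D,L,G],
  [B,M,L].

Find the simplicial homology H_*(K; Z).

Order the vertices as A < B < D < E < F < G < J < L < M < N. Listing each simplex with vertices in this order, K has dimension 2 with simplices:

  0-simplices (10): A, B, D, E, F, G, J, L, M, N
  1-simplices (30): AB, AD, AF, AG, AJ, AL, AN, BE, BG, BL, BM, BN, DE, DF, DG, DJ, DL, EF, EJ, EM, EN, FL, FM, FN, GL, JL, JM, JN, LM, MN
  2-simplices (20): ABG, ABN, ADF, ADG, AFL, AJL, AJN, BEM, BEN, BGL, BLM, DEF, DEJ, DGL, DJL, EFN, EJM, FLM, FMN, JMN

Hence C_0 ≅ Z^10, C_1 ≅ Z^30, C_2 ≅ Z^20.

Boundary ∂_1: C_1 → C_0 maps an edge to its endpoints' difference, ∂[p,q] = q − p. For instance
  ∂AG = G − A.
As a 10×30 matrix over Z this has rank 9, with invariant factors (1,1,1,1,1,1,1,1,1).

The boundary map ∂_2: C_2 → C_1 maps a triangle to the signed sum of its edges. For instance
  ∂ADG = DG − AG + AD,
  ∂AJN = JN − AN + AJ.
The resulting 30×20 matrix has rank 20, and its Smith normal form has invariant factors (1,1,1,1,1,1,1,1,1,1,1,1,1,1,1,1,1,1,1,2).

Reading off H_k = ker ∂_k / im ∂_{k+1}:

  H_0: rank C_0 − rank ∂_1 = 10 − 9 = 1, and the invariant factors of ∂_1 are all 1, so H_0 = Z.
  H_1: rank ker ∂_1 − rank ∂_2 = (30 − 9) − 20 = 1, and ∂_2 has invariant factor 2 > 1, so H_1 = Z ⊕ Z/2.
  H_2: rank ker ∂_2 − rank ∂_3 = (20 − 20) − 0 = 0, and there is no ∂_3, so H_2 = 0.

As a check, the Euler characteristic is 10 − 30 + 20 = 0, which agrees with 1 − 1 + 0 = 0.

H_0 ≅ Z,  H_1 ≅ Z ⊕ Z/2,  H_2 = 0.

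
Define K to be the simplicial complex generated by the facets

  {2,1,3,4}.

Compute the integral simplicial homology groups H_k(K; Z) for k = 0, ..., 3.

H_0 ≅ Z,  H_1 = 0,  H_2 = 0,  H_3 = 0.

Fix the vertex order 1 < 2 < 3 < 4 and write every simplex with vertices in increasing order. Then dim K = 3 and the simplices of K are:

  0-simplices (4): [1], [2], [3], [4]
  1-simplices (6): [1,2], [1,3], [1,4], [2,3], [2,4], [3,4]
  2-simplices (4): [1,2,3], [1,2,4], [1,3,4], [2,3,4]
  3-simplices (1): [1,2,3,4]

Hence C_0 ≅ Z^4, C_1 ≅ Z^6, C_2 ≅ Z^4, C_3 ≅ Z^1.

Boundary ∂_1: C_1 → C_0 maps an edge to its endpoints' difference, ∂[p,q] = q − p. For instance
  ∂[3,4] = [4] − [3].
The resulting 4×6 matrix has rank 3, and its Smith normal form has invariant factors (1,1,1).

The boundary map ∂_2: C_2 → C_1 sends each 2-simplex [p,q,r] to [q,r] − [p,r] + [p,q]. For instance
  ∂[1,2,4] = [2,4] − [1,4] + [1,2],
  ∂[1,3,4] = [3,4] − [1,4] + [1,3].
The 6×4 boundary matrix has rank 3 and Smith normal form diag(1,1,1).

∂_3: C_3 → C_2 sends each 3-simplex σ to the alternating sum Σ_i (−1)^i (σ with its i-th vertex removed). For instance
  ∂[1,2,3,4] = [2,3,4] − [1,3,4] + [1,2,4] − [1,2,3].
The 4×1 boundary matrix has rank 1 and Smith normal form diag(1).

From H_k ≅ ker(∂_k) / im(∂_{k+1}) we obtain:

  H_0: rank C_0 − rank ∂_1 = 4 − 3 = 1, and the invariant factors of ∂_1 are all 1, so H_0 = Z.
  H_1: rank ker ∂_1 − rank ∂_2 = (6 − 3) − 3 = 0, and the invariant factors of ∂_2 are all 1, so H_1 = 0.
  H_2: rank ker ∂_2 − rank ∂_3 = (4 − 3) − 1 = 0, and the invariant factors of ∂_3 are all 1, so H_2 = 0.
  H_3: rank ker ∂_3 − rank ∂_4 = (1 − 1) − 0 = 0, and there is no ∂_4, so H_3 = 0.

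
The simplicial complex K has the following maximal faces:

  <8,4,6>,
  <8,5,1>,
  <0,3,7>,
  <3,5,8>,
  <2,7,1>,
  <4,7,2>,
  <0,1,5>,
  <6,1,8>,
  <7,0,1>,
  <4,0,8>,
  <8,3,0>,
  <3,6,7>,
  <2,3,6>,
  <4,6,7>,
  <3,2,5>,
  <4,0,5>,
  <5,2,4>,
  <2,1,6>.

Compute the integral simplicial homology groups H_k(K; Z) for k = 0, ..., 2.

H_0 ≅ Z,  H_1 ≅ Z ⊕ Z/2,  H_2 = 0.

Take the total order 0 < 1 < 2 < 3 < 4 < 5 < 6 < 7 < 8 on the vertex set. Then K (dimension 2) consists of the simplices:

  0-simplices (9): [0], [1], [2], [3], [4], [5], [6], [7], [8]
  1-simplices (27): (27 of them)
  2-simplices (18): [0,1,5], [0,1,7], [0,3,7], [0,3,8], [0,4,5], [0,4,8], [1,2,6], [1,2,7], [1,5,8], [1,6,8], [2,3,5], [2,3,6], [2,4,5], [2,4,7], [3,5,8], [3,6,7], [4,6,7], [4,6,8]

Hence C_0 ≅ Z^9, C_1 ≅ Z^27, C_2 ≅ Z^18.

The boundary map ∂_1: C_1 → C_0 is given by ∂[p,q] = [q] − [p].
This gives a 9×27 integer matrix of rank 8; reducing to Smith normal form yields diagonal entries (1,1,1,1,1,1,1,1).

∂_2: C_2 → C_1 acts by ∂[p,q,r] = [q,r] − [p,r] + [p,q]. For instance
  ∂[0,1,5] = [1,5] − [0,5] + [0,1],
  ∂[0,1,7] = [1,7] − [0,7] + [0,1].
The resulting 27×18 matrix has rank 18, and its Smith normal form has invariant factors (1,1,1,1,1,1,1,1,1,1,1,1,1,1,1,1,1,2).

Now H_k = ker ∂_k / im ∂_{k+1}, so:

  H_0: rank C_0 − rank ∂_1 = 9 − 8 = 1, and the invariant factors of ∂_1 are all 1, so H_0 = Z.
  H_1: rank ker ∂_1 − rank ∂_2 = (27 − 8) − 18 = 1, and ∂_2 has invariant factor 2 > 1, so H_1 = Z ⊕ Z/2.
  H_2: rank ker ∂_2 − rank ∂_3 = (18 − 18) − 0 = 0, and there is no ∂_3, so H_2 = 0.

As a check, the Euler characteristic is 9 − 27 + 18 = 0, which agrees with 1 − 1 + 0 = 0.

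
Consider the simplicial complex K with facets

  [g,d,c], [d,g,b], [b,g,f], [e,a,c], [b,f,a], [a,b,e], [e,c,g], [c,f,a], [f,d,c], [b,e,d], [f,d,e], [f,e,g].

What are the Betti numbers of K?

Order the vertices as a < b < c < d < e < f < g. Listing each simplex with vertices in this order, K has dimension 2 with simplices:

  0-simplices (7): a, b, c, d, e, f, g
  1-simplices (18): ab, ac, ae, af, bd, be, bf, bg, cd, ce, cf, cg, de, df, dg, ef, eg, fg
  2-simplices (12): abe, abf, ace, acf, bde, bdg, bfg, cdf, cdg, ceg, def, efg

giving chain groups C_0 ≅ Z^7, C_1 ≅ Z^18, C_2 ≅ Z^12.

Boundary ∂_1: C_1 → C_0 sends each edge [p,q] (with p < q) to q − p.
The resulting 7×18 matrix has rank 6, and its Smith normal form has invariant factors (1,1,1,1,1,1).

Boundary ∂_2: C_2 → C_1 sends each 2-simplex [p,q,r] to [q,r] − [p,r] + [p,q]. For instance
  ∂ace = ce − ae + ac,
  ∂cdg = dg − cg + cd.
The resulting 18×12 matrix has rank 12, and its Smith normal form has invariant factors (1,1,1,1,1,1,1,1,1,1,1,2).

Computing H_k = (kernel of ∂_k) / (image of ∂_{k+1}):

  H_0: rank C_0 − rank ∂_1 = 7 − 6 = 1, and the invariant factors of ∂_1 are all 1, so H_0 ≅ Z.
  H_1: rank ker ∂_1 − rank ∂_2 = (18 − 6) − 12 = 0, and ∂_2 has invariant factor 2 > 1, so H_1 ≅ Z/2Z.
  H_2: rank ker ∂_2 − rank ∂_3 = (12 − 12) − 0 = 0, and there is no ∂_3, so H_2 ≅ 0.

As a check, the Euler characteristic is 7 − 18 + 12 = 1, which agrees with 1 − 0 + 0 = 1.
(K is a triangulation of the real projective plane RP^2.)

Hence the Betti numbers are b_0 = 1, b_1 = 0, b_2 = 0.

b_0 = 1, b_1 = 0, b_2 = 0.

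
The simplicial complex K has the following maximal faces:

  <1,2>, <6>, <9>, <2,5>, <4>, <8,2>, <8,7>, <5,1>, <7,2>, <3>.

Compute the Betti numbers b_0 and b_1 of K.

b_0 = 5, b_1 = 2.

Fix the vertex order 1 < 2 < 3 < 4 < 5 < 6 < 7 < 8 < 9 and write every simplex with vertices in increasing order. Then dim K = 1 and the simplices of K are:

  0-simplices (9): [1], [2], [3], [4], [5], [6], [7], [8], [9]
  1-simplices (6): [1,2], [1,5], [2,5], [2,7], [2,8], [7,8]

Hence C_0 ≅ Z^9, C_1 ≅ Z^6.

The boundary map ∂_1: C_1 → C_0 maps an edge to its endpoints' difference, ∂[p,q] = q − p. For instance
  ∂[1,2] = [2] − [1].
As a 9×6 matrix over Z this has rank 4, with invariant factors (1,1,1,1).

Computing H_k = (kernel of ∂_k) / (image of ∂_{k+1}):

  H_0: rank C_0 − rank ∂_1 = 9 − 4 = 5, and the invariant factors of ∂_1 are all 1, so H_0 = Z^5.
  H_1: rank ker ∂_1 − rank ∂_2 = (6 − 4) − 0 = 2, and there is no ∂_2, so H_1 = Z^2.

As a check, the Euler characteristic is 9 − 6 = 3, which agrees with 5 − 2 = 3.

Hence the Betti numbers are b_0 = 5, b_1 = 2.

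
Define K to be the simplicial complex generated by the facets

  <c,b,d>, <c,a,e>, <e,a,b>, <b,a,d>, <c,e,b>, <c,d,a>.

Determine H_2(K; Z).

K has 5 vertices, 9 edges, 6 triangles.
rank ∂_2 = 5, rank ∂_3 = 0 ⇒ b_2 = 6 − 5 − 0 = 1. So H_2 = Z.

H_2 = Z.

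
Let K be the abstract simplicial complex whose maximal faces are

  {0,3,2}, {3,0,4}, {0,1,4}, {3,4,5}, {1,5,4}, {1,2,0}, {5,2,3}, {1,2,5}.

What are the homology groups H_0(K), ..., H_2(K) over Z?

H_0 = Z,  H_1 = 0,  H_2 = Z.

Fix the vertex order 0 < 1 < 2 < 3 < 4 < 5 and write every simplex with vertices in increasing order. Then dim K = 2 and the simplices of K are:

  0-simplices (6): [0], [1], [2], [3], [4], [5]
  1-simplices (12): [0,1], [0,2], [0,3], [0,4], [1,2], [1,4], [1,5], [2,3], [2,5], [3,4], [3,5], [4,5]
  2-simplices (8): [0,1,2], [0,1,4], [0,2,3], [0,3,4], [1,2,5], [1,4,5], [2,3,5], [3,4,5]

Hence C_0 ≅ Z^6, C_1 ≅ Z^12, C_2 ≅ Z^8.

∂_1: C_1 → C_0 is given by ∂[p,q] = [q] − [p].
The resulting 6×12 matrix has rank 5, and its Smith normal form has invariant factors (1,1,1,1,1).

∂_2: C_2 → C_1 sends each 2-simplex [p,q,r] to [q,r] − [p,r] + [p,q]. For instance
  ∂[1,4,5] = [4,5] − [1,5] + [1,4],
  ∂[0,1,2] = [1,2] − [0,2] + [0,1].
The resulting 12×8 matrix has rank 7, and its Smith normal form has invariant factors (1,1,1,1,1,1,1).

Reading off H_k = ker ∂_k / im ∂_{k+1}:

  H_0: rank C_0 − rank ∂_1 = 6 − 5 = 1, and the invariant factors of ∂_1 are all 1, so H_0 = Z.
  H_1: rank ker ∂_1 − rank ∂_2 = (12 − 5) − 7 = 0, and the invariant factors of ∂_2 are all 1, so H_1 = 0.
  H_2: rank ker ∂_2 − rank ∂_3 = (8 − 7) − 0 = 1, and there is no ∂_3, so H_2 = Z.

(K is a triangulation of the 2-sphere S^2.)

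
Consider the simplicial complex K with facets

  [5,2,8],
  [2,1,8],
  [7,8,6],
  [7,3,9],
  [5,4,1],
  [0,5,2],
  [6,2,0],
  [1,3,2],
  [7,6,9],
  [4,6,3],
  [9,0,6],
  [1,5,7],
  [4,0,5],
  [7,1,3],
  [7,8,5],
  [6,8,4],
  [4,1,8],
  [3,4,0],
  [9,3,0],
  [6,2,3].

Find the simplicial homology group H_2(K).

We work with the vertex ordering 0 < 1 < 2 < 3 < 4 < 5 < 6 < 7 < 8 < 9. The simplices of K, each written with vertices in increasing order, are:

  0-simplices (10): [0], [1], [2], [3], [4], [5], [6], [7], [8], [9]
  1-simplices (30): (30 of them)
  2-simplices (20): (20 of them)

so the chain groups are C_0 ≅ Z^10, C_1 ≅ Z^30, C_2 ≅ Z^20.

∂_1: C_1 → C_0 maps an edge to its endpoints' difference, ∂[p,q] = q − p.
This gives a 10×30 integer matrix of rank 9; reducing to Smith normal form yields diagonal entries (1,1,1,1,1,1,1,1,1).

The boundary map ∂_2: C_2 → C_1 acts by ∂[p,q,r] = [q,r] − [p,r] + [p,q]. For instance
  ∂[5,7,8] = [7,8] − [5,8] + [5,7],
  ∂[0,3,9] = [3,9] − [0,9] + [0,3].
The resulting 30×20 matrix has rank 20, and its Smith normal form has invariant factors (1,1,1,1,1,1,1,1,1,1,1,1,1,1,1,1,1,1,1,2).

From H_k ≅ ker(∂_k) / im(∂_{k+1}) we obtain:

  H_2: rank ker ∂_2 − rank ∂_3 = (20 − 20) − 0 = 0, and there is no ∂_3, so H_2 = 0.

H_2 ≅ 0.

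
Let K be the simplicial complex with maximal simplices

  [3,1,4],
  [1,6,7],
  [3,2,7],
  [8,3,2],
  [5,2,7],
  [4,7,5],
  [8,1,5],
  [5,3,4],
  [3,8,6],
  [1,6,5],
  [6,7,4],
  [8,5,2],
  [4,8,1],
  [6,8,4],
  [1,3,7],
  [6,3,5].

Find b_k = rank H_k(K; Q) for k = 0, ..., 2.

K has 8 vertices, 24 edges, 16 triangles.
rank ∂_0 = 0, rank ∂_1 = 7 ⇒ b_0 = 8 − 0 − 7 = 1; all invariant factors of ∂_1 are 1 so no torsion. So H_0 ≅ Z.
rank ∂_1 = 7, rank ∂_2 = 15 ⇒ b_1 = 24 − 7 − 15 = 2; all invariant factors of ∂_2 are 1 so no torsion. So H_1 ≅ Z^2.
rank ∂_2 = 15, rank ∂_3 = 0 ⇒ b_2 = 16 − 15 − 0 = 1. So H_2 ≅ Z.

b_0 = 1, b_1 = 2, b_2 = 1.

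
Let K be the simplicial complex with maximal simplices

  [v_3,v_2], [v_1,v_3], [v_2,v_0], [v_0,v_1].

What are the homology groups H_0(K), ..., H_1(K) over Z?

Take the total order v_0 < v_1 < v_2 < v_3 on the vertex set. Then K (dimension 1) consists of the simplices:

  0-simplices (4): [v_0], [v_1], [v_2], [v_3]
  1-simplices (4): [v_0,v_1], [v_0,v_2], [v_1,v_3], [v_2,v_3]

so the chain groups are C_0 ≅ Z^4, C_1 ≅ Z^4.

Boundary ∂_1: C_1 → C_0 sends each edge [p,q] (with p < q) to q − p. For instance
  ∂[v_0,v_1] = [v_1] − [v_0].
The 4×4 boundary matrix has rank 3 and Smith normal form diag(1,1,1).

Now H_k = ker ∂_k / im ∂_{k+1}, so:

  H_0: rank C_0 − rank ∂_1 = 4 − 3 = 1, and the invariant factors of ∂_1 are all 1, so H_0 = Z.
  H_1: rank ker ∂_1 − rank ∂_2 = (4 − 3) − 0 = 1, and there is no ∂_2, so H_1 = Z.

As a check, the Euler characteristic is 4 − 4 = 0, which agrees with 1 − 1 = 0.
(K is a triangulation of the circle S^1.)

H_0 ≅ Z,  H_1 ≅ Z.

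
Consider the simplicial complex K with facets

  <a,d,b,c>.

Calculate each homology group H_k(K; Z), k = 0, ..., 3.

We work with the vertex ordering a < b < c < d. The simplices of K, each written with vertices in increasing order, are:

  0-simplices (4): a, b, c, d
  1-simplices (6): ab, ac, ad, bc, bd, cd
  2-simplices (4): abc, abd, acd, bcd
  3-simplices (1): abcd

giving chain groups C_0 ≅ Z^4, C_1 ≅ Z^6, C_2 ≅ Z^4, C_3 ≅ Z^1.

Boundary ∂_1: C_1 → C_0 is given by ∂[p,q] = [q] − [p]. For instance
  ∂bd = d − b.
The 4×6 boundary matrix has rank 3 and Smith normal form diag(1,1,1).

The boundary map ∂_2: C_2 → C_1 acts by ∂[p,q,r] = [q,r] − [p,r] + [p,q]. For instance
  ∂abc = bc − ac + ab,
  ∂acd = cd − ad + ac.
The 6×4 boundary matrix has rank 3 and Smith normal form diag(1,1,1).

∂_3: C_3 → C_2 sends each 3-simplex σ to the alternating sum Σ_i (−1)^i (σ with its i-th vertex removed). For instance
  ∂abcd = bcd − acd + abd − abc.
As a 4×1 matrix over Z this has rank 1, with invariant factors (1).

From H_k ≅ ker(∂_k) / im(∂_{k+1}) we obtain:

  H_0: rank C_0 − rank ∂_1 = 4 − 3 = 1, and the invariant factors of ∂_1 are all 1, so H_0 ≅ Z.
  H_1: rank ker ∂_1 − rank ∂_2 = (6 − 3) − 3 = 0, and the invariant factors of ∂_2 are all 1, so H_1 ≅ 0.
  H_2: rank ker ∂_2 − rank ∂_3 = (4 − 3) − 1 = 0, and the invariant factors of ∂_3 are all 1, so H_2 ≅ 0.
  H_3: rank ker ∂_3 − rank ∂_4 = (1 − 1) − 0 = 0, and there is no ∂_4, so H_3 ≅ 0.

(K is a triangulation of the 3-simplex.)

H_0 = Z,  H_1 = 0,  H_2 = 0,  H_3 = 0.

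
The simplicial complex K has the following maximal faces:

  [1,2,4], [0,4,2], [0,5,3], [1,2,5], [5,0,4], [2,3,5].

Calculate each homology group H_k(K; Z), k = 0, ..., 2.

Order the vertices as 0 < 1 < 2 < 3 < 4 < 5. Listing each simplex with vertices in this order, K has dimension 2 with simplices:

  0-simplices (6): [0], [1], [2], [3], [4], [5]
  1-simplices (12): [0,2], [0,3], [0,4], [0,5], [1,2], [1,4], [1,5], [2,3], [2,4], [2,5], [3,5], [4,5]
  2-simplices (6): [0,2,4], [0,3,5], [0,4,5], [1,2,4], [1,2,5], [2,3,5]

Hence C_0 ≅ Z^6, C_1 ≅ Z^12, C_2 ≅ Z^6.

The boundary map ∂_1: C_1 → C_0 maps an edge to its endpoints' difference, ∂[p,q] = q − p.
This gives a 6×12 integer matrix of rank 5; reducing to Smith normal form yields diagonal entries (1,1,1,1,1).

Boundary ∂_2: C_2 → C_1 maps a triangle to the signed sum of its edges. For instance
  ∂[1,2,4] = [2,4] − [1,4] + [1,2],
  ∂[1,2,5] = [2,5] − [1,5] + [1,2].
The resulting 12×6 matrix has rank 6, and its Smith normal form has invariant factors (1,1,1,1,1,1).

Computing H_k = (kernel of ∂_k) / (image of ∂_{k+1}):

  H_0: rank C_0 − rank ∂_1 = 6 − 5 = 1, and the invariant factors of ∂_1 are all 1, so H_0 = Z.
  H_1: rank ker ∂_1 − rank ∂_2 = (12 − 5) − 6 = 1, and the invariant factors of ∂_2 are all 1, so H_1 = Z.
  H_2: rank ker ∂_2 − rank ∂_3 = (6 − 6) − 0 = 0, and there is no ∂_3, so H_2 = 0.

As a check, the Euler characteristic is 6 − 12 + 6 = 0, which agrees with 1 − 1 + 0 = 0.

H_0 ≅ Z,  H_1 ≅ Z,  H_2 = 0.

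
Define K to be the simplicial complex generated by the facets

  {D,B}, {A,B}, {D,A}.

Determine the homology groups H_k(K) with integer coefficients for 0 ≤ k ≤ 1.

Take the total order A < B < D on the vertex set. Then K (dimension 1) consists of the simplices:

  0-simplices (3): A, B, D
  1-simplices (3): AB, AD, BD

so the chain groups are C_0 ≅ Z^3, C_1 ≅ Z^3.

Boundary ∂_1: C_1 → C_0 maps an edge to its endpoints' difference, ∂[p,q] = q − p. For instance
  ∂BD = D − B.
This gives a 3×3 integer matrix of rank 2; reducing to Smith normal form yields diagonal entries (1,1).

Reading off H_k = ker ∂_k / im ∂_{k+1}:

  H_0: rank C_0 − rank ∂_1 = 3 − 2 = 1, and the invariant factors of ∂_1 are all 1, so H_0 ≅ Z.
  H_1: rank ker ∂_1 − rank ∂_2 = (3 − 2) − 0 = 1, and there is no ∂_2, so H_1 ≅ Z.

As a check, the Euler characteristic is 3 − 3 = 0, which agrees with 1 − 1 = 0.
(K is a triangulation of the circle S^1.)

H_0 ≅ Z,  H_1 ≅ Z.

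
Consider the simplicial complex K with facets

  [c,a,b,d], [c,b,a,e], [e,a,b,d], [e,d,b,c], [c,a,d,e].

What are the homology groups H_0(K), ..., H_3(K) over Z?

H_0 = Z,  H_1 = 0,  H_2 = 0,  H_3 = Z.

We work with the vertex ordering a < b < c < d < e. The simplices of K, each written with vertices in increasing order, are:

  0-simplices (5): a, b, c, d, e
  1-simplices (10): ab, ac, ad, ae, bc, bd, be, cd, ce, de
  2-simplices (10): abc, abd, abe, acd, ace, ade, bcd, bce, bde, cde
  3-simplices (5): abcd, abce, abde, acde, bcde

Hence C_0 ≅ Z^5, C_1 ≅ Z^10, C_2 ≅ Z^10, C_3 ≅ Z^5.

Boundary ∂_1: C_1 → C_0 sends each edge [p,q] (with p < q) to q − p. For instance
  ∂bc = c − b.
This gives a 5×10 integer matrix of rank 4; reducing to Smith normal form yields diagonal entries (1,1,1,1).

∂_2: C_2 → C_1 acts by ∂[p,q,r] = [q,r] − [p,r] + [p,q]. For instance
  ∂cde = de − ce + cd,
  ∂bce = ce − be + bc.
This gives a 10×10 integer matrix of rank 6; reducing to Smith normal form yields diagonal entries (1,1,1,1,1,1).

Boundary ∂_3: C_3 → C_2 sends each 3-simplex σ to the alternating sum Σ_i (−1)^i (σ with its i-th vertex removed). For instance
  ∂abde = bde − ade + abe − abd,
  ∂abce = bce − ace + abe − abc.
The resulting 10×5 matrix has rank 4, and its Smith normal form has invariant factors (1,1,1,1).

Computing H_k = (kernel of ∂_k) / (image of ∂_{k+1}):

  H_0: rank C_0 − rank ∂_1 = 5 − 4 = 1, and the invariant factors of ∂_1 are all 1, so H_0 ≅ Z.
  H_1: rank ker ∂_1 − rank ∂_2 = (10 − 4) − 6 = 0, and the invariant factors of ∂_2 are all 1, so H_1 ≅ 0.
  H_2: rank ker ∂_2 − rank ∂_3 = (10 − 6) − 4 = 0, and the invariant factors of ∂_3 are all 1, so H_2 ≅ 0.
  H_3: rank ker ∂_3 − rank ∂_4 = (5 − 4) − 0 = 1, and there is no ∂_4, so H_3 ≅ Z.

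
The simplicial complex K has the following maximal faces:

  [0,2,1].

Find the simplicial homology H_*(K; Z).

Take the total order 0 < 1 < 2 on the vertex set. Then K (dimension 2) consists of the simplices:

  0-simplices (3): [0], [1], [2]
  1-simplices (3): [0,1], [0,2], [1,2]
  2-simplices (1): [0,1,2]

so the chain groups are C_0 ≅ Z^3, C_1 ≅ Z^3, C_2 ≅ Z^1.

Boundary ∂_1: C_1 → C_0 sends each edge [p,q] (with p < q) to q − p.
As a 3×3 matrix over Z this has rank 2, with invariant factors (1,1).

Boundary ∂_2: C_2 → C_1 acts by ∂[p,q,r] = [q,r] − [p,r] + [p,q]. For instance
  ∂[0,1,2] = [1,2] − [0,2] + [0,1].
This gives a 3×1 integer matrix of rank 1; reducing to Smith normal form yields diagonal entries (1).

Reading off H_k = ker ∂_k / im ∂_{k+1}:

  H_0: rank C_0 − rank ∂_1 = 3 − 2 = 1, and the invariant factors of ∂_1 are all 1, so H_0 ≅ Z.
  H_1: rank ker ∂_1 − rank ∂_2 = (3 − 2) − 1 = 0, and the invariant factors of ∂_2 are all 1, so H_1 ≅ 0.
  H_2: rank ker ∂_2 − rank ∂_3 = (1 − 1) − 0 = 0, and there is no ∂_3, so H_2 ≅ 0.

As a check, the Euler characteristic is 3 − 3 + 1 = 1, which agrees with 1 − 0 + 0 = 1.

H_0 = Z,  H_1 = 0,  H_2 = 0.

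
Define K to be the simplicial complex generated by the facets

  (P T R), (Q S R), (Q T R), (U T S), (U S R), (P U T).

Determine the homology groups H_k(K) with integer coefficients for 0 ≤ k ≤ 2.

H_0 = Z,  H_1 = Z,  H_2 = 0.

Take the total order P < Q < R < S < T < U on the vertex set. Then K (dimension 2) consists of the simplices:

  0-simplices (6): P, Q, R, S, T, U
  1-simplices (12): PR, PT, PU, QR, QS, QT, RS, RT, RU, ST, SU, TU
  2-simplices (6): PRT, PTU, QRS, QRT, RSU, STU

Hence C_0 ≅ Z^6, C_1 ≅ Z^12, C_2 ≅ Z^6.

The boundary map ∂_1: C_1 → C_0 is given by ∂[p,q] = [q] − [p]. For instance
  ∂TU = U − T.
This gives a 6×12 integer matrix of rank 5; reducing to Smith normal form yields diagonal entries (1,1,1,1,1).

Boundary ∂_2: C_2 → C_1 acts by ∂[p,q,r] = [q,r] − [p,r] + [p,q]. For instance
  ∂QRT = RT − QT + QR,
  ∂RSU = SU − RU + RS.
This gives a 12×6 integer matrix of rank 6; reducing to Smith normal form yields diagonal entries (1,1,1,1,1,1).

Reading off H_k = ker ∂_k / im ∂_{k+1}:

  H_0: rank C_0 − rank ∂_1 = 6 − 5 = 1, and the invariant factors of ∂_1 are all 1, so H_0 = Z.
  H_1: rank ker ∂_1 − rank ∂_2 = (12 − 5) − 6 = 1, and the invariant factors of ∂_2 are all 1, so H_1 = Z.
  H_2: rank ker ∂_2 − rank ∂_3 = (6 − 6) − 0 = 0, and there is no ∂_3, so H_2 = 0.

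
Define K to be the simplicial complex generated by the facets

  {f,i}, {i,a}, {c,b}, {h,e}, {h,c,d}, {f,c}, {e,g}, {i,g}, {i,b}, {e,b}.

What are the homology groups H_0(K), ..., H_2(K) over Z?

H_0 = Z,  H_1 = Z^3,  H_2 = 0.

Take the total order a < b < c < d < e < f < g < h < i on the vertex set. Then K (dimension 2) consists of the simplices:

  0-simplices (9): a, b, c, d, e, f, g, h, i
  1-simplices (12): ai, bc, be, bi, cd, cf, ch, dh, eg, eh, fi, gi
  2-simplices (1): cdh

giving chain groups C_0 ≅ Z^9, C_1 ≅ Z^12, C_2 ≅ Z^1.

The boundary map ∂_1: C_1 → C_0 sends each edge [p,q] (with p < q) to q − p. For instance
  ∂fi = i − f.
The 9×12 boundary matrix has rank 8 and Smith normal form diag(1,1,1,1,1,1,1,1).

Boundary ∂_2: C_2 → C_1 maps a triangle to the signed sum of its edges. For instance
  ∂cdh = dh − ch + cd.
As a 12×1 matrix over Z this has rank 1, with invariant factors (1).

From H_k ≅ ker(∂_k) / im(∂_{k+1}) we obtain:

  H_0: rank C_0 − rank ∂_1 = 9 − 8 = 1, and the invariant factors of ∂_1 are all 1, so H_0 = Z.
  H_1: rank ker ∂_1 − rank ∂_2 = (12 − 8) − 1 = 3, and the invariant factors of ∂_2 are all 1, so H_1 = Z^3.
  H_2: rank ker ∂_2 − rank ∂_3 = (1 − 1) − 0 = 0, and there is no ∂_3, so H_2 = 0.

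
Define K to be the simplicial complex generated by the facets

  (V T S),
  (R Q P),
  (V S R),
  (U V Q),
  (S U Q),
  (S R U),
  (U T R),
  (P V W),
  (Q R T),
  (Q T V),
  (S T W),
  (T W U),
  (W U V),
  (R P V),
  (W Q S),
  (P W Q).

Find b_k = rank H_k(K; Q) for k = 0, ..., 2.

We work with the vertex ordering P < Q < R < S < T < U < V < W. The simplices of K, each written with vertices in increasing order, are:

  0-simplices (8): P, Q, R, S, T, U, V, W
  1-simplices (24): PQ, PR, PV, PW, QR, QS, QT, QU, QV, QW, RS, RT, RU, RV, ST, SU, SV, SW, TU, TV, TW, UV, UW, VW
  2-simplices (16): PQR, PQW, PRV, PVW, QRT, QSU, QSW, QTV, QUV, RSU, RSV, RTU, STV, STW, TUW, UVW

Hence C_0 ≅ Z^8, C_1 ≅ Z^24, C_2 ≅ Z^16.

∂_1: C_1 → C_0 sends each edge [p,q] (with p < q) to q − p. For instance
  ∂RS = S − R.
As a 8×24 matrix over Z this has rank 7, with invariant factors (1,1,1,1,1,1,1).

Boundary ∂_2: C_2 → C_1 sends each 2-simplex [p,q,r] to [q,r] − [p,r] + [p,q]. For instance
  ∂QSU = SU − QU + QS,
  ∂RSV = SV − RV + RS.
The resulting 24×16 matrix has rank 15, and its Smith normal form has invariant factors (1,1,1,1,1,1,1,1,1,1,1,1,1,1,1).

Computing H_k = (kernel of ∂_k) / (image of ∂_{k+1}):

  H_0: rank C_0 − rank ∂_1 = 8 − 7 = 1, and the invariant factors of ∂_1 are all 1, so H_0 ≅ Z.
  H_1: rank ker ∂_1 − rank ∂_2 = (24 − 7) − 15 = 2, and the invariant factors of ∂_2 are all 1, so H_1 ≅ Z^2.
  H_2: rank ker ∂_2 − rank ∂_3 = (16 − 15) − 0 = 1, and there is no ∂_3, so H_2 ≅ Z.

Hence the Betti numbers are b_0 = 1, b_1 = 2, b_2 = 1.

b_0 = 1, b_1 = 2, b_2 = 1.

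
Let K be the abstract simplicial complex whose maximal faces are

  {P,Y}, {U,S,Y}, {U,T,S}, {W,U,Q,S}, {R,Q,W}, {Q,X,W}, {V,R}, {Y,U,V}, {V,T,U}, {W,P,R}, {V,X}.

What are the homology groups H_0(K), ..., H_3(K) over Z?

H_0 ≅ Z,  H_1 ≅ Z^3,  H_2 = 0,  H_3 = 0.

Fix the vertex order P < Q < R < S < T < U < V < W < X < Y and write every simplex with vertices in increasing order. Then dim K = 3 and the simplices of K are:

  0-simplices (10): P, Q, R, S, T, U, V, W, X, Y
  1-simplices (22): PR, PW, PY, QR, QS, QU, QW, QX, RV, RW, ST, SU, SW, SY, TU, TV, UV, UW, UY, VX, VY, WX
  2-simplices (11): PRW, QRW, QSU, QSW, QUW, QWX, STU, SUW, SUY, TUV, UVY
  3-simplices (1): QSUW

giving chain groups C_0 ≅ Z^10, C_1 ≅ Z^22, C_2 ≅ Z^11, C_3 ≅ Z^1.

∂_1: C_1 → C_0 is given by ∂[p,q] = [q] − [p].
The 10×22 boundary matrix has rank 9 and Smith normal form diag(1,1,1,1,1,1,1,1,1).

∂_2: C_2 → C_1 maps a triangle to the signed sum of its edges. For instance
  ∂QSW = SW − QW + QS,
  ∂TUV = UV − TV + TU.
As a 22×11 matrix over Z this has rank 10, with invariant factors (1,1,1,1,1,1,1,1,1,1).

Boundary ∂_3: C_3 → C_2 sends each 3-simplex σ to the alternating sum Σ_i (−1)^i (σ with its i-th vertex removed). For instance
  ∂QSUW = SUW − QUW + QSW − QSU.
As a 11×1 matrix over Z this has rank 1, with invariant factors (1).

From H_k ≅ ker(∂_k) / im(∂_{k+1}) we obtain:

  H_0: rank C_0 − rank ∂_1 = 10 − 9 = 1, and the invariant factors of ∂_1 are all 1, so H_0 = Z.
  H_1: rank ker ∂_1 − rank ∂_2 = (22 − 9) − 10 = 3, and the invariant factors of ∂_2 are all 1, so H_1 = Z^3.
  H_2: rank ker ∂_2 − rank ∂_3 = (11 − 10) − 1 = 0, and the invariant factors of ∂_3 are all 1, so H_2 = 0.
  H_3: rank ker ∂_3 − rank ∂_4 = (1 − 1) − 0 = 0, and there is no ∂_4, so H_3 = 0.

As a check, the Euler characteristic is 10 − 22 + 11 − 1 = -2, which agrees with 1 − 3 + 0 − 0 = -2.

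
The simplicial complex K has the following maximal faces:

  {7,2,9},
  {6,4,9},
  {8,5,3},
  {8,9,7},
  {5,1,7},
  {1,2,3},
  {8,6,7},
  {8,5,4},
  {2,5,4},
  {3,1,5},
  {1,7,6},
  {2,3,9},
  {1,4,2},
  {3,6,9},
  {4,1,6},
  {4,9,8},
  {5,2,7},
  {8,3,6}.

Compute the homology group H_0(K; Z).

H_0 ≅ Z.

Fix the vertex order 1 < 2 < 3 < 4 < 5 < 6 < 7 < 8 < 9 and write every simplex with vertices in increasing order. Then dim K = 2 and the simplices of K are:

  0-simplices (9): [1], [2], [3], [4], [5], [6], [7], [8], [9]
  1-simplices (27): (27 of them)
  2-simplices (18): [1,2,3], [1,2,4], [1,3,5], [1,4,6], [1,5,7], [1,6,7], [2,3,9], [2,4,5], [2,5,7], [2,7,9], [3,5,8], [3,6,8], [3,6,9], [4,5,8], [4,6,9], [4,8,9], [6,7,8], [7,8,9]

so the chain groups are C_0 ≅ Z^9, C_1 ≅ Z^27, C_2 ≅ Z^18.

Boundary ∂_1: C_1 → C_0 is given by ∂[p,q] = [q] − [p]. For instance
  ∂[2,7] = [7] − [2].
The 9×27 boundary matrix has rank 8 and Smith normal form diag(1,1,1,1,1,1,1,1).

The boundary map ∂_2: C_2 → C_1 maps a triangle to the signed sum of its edges. For instance
  ∂[2,7,9] = [7,9] − [2,9] + [2,7],
  ∂[7,8,9] = [8,9] − [7,9] + [7,8].
As a 27×18 matrix over Z this has rank 18, with invariant factors (1,1,1,1,1,1,1,1,1,1,1,1,1,1,1,1,1,2).

Now H_k = ker ∂_k / im ∂_{k+1}, so:

  H_0: rank C_0 − rank ∂_1 = 9 − 8 = 1, and the invariant factors of ∂_1 are all 1, so H_0 = Z.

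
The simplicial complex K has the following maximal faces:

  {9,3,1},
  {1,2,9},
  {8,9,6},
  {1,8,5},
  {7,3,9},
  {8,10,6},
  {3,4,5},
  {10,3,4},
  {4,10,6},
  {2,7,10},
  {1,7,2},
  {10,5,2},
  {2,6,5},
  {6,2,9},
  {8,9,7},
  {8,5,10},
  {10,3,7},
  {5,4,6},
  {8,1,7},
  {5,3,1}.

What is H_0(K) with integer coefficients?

H_0 = Z.

We work with the vertex ordering 1 < 2 < 3 < 4 < 5 < 6 < 7 < 8 < 9 < 10. The simplices of K, each written with vertices in increasing order, are:

  0-simplices (10): [1], [2], [3], [4], [5], [6], [7], [8], [9], [10]
  1-simplices (30): (30 of them)
  2-simplices (20): (20 of them)

so the chain groups are C_0 ≅ Z^10, C_1 ≅ Z^30, C_2 ≅ Z^20.

Boundary ∂_1: C_1 → C_0 sends each edge [p,q] (with p < q) to q − p. For instance
  ∂[2,6] = [6] − [2].
The 10×30 boundary matrix has rank 9 and Smith normal form diag(1,1,1,1,1,1,1,1,1).

The boundary map ∂_2: C_2 → C_1 sends each 2-simplex [p,q,r] to [q,r] − [p,r] + [p,q]. For instance
  ∂[2,5,6] = [5,6] − [2,6] + [2,5],
  ∂[3,4,5] = [4,5] − [3,5] + [3,4].
The 30×20 boundary matrix has rank 20 and Smith normal form diag(1,1,1,1,1,1,1,1,1,1,1,1,1,1,1,1,1,1,1,2).

From H_k ≅ ker(∂_k) / im(∂_{k+1}) we obtain:

  H_0: rank C_0 − rank ∂_1 = 10 − 9 = 1, and the invariant factors of ∂_1 are all 1, so H_0 ≅ Z.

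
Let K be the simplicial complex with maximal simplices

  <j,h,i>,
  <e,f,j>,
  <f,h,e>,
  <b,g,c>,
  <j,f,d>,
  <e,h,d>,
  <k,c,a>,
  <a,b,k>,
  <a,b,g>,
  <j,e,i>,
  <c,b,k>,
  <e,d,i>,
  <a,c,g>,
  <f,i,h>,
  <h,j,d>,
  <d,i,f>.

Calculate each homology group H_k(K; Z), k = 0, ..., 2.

H_0 ≅ Z^2,  H_1 ≅ Z/2Z,  H_2 ≅ Z.

Fix the vertex order a < b < c < d < e < f < g < h < i < j < k and write every simplex with vertices in increasing order. Then dim K = 2 and the simplices of K are:

  0-simplices (11): a, b, c, d, e, f, g, h, i, j, k
  1-simplices (24): ab, ac, ag, ak, bc, bg, bk, cg, ck, de, df, dh, di, dj, ef, eh, ei, ej, fh, fi, fj, hi, hj, ij
  2-simplices (16): abg, abk, acg, ack, bcg, bck, deh, dei, dfi, dfj, dhj, efh, efj, eij, fhi, hij

so the chain groups are C_0 ≅ Z^11, C_1 ≅ Z^24, C_2 ≅ Z^16.

Boundary ∂_1: C_1 → C_0 sends each edge [p,q] (with p < q) to q − p. For instance
  ∂ej = j − e.
The 11×24 boundary matrix has rank 9 and Smith normal form diag(1,1,1,1,1,1,1,1,1).

∂_2: C_2 → C_1 maps a triangle to the signed sum of its edges. For instance
  ∂deh = eh − dh + de,
  ∂dhj = hj − dj + dh.
This gives a 24×16 integer matrix of rank 15; reducing to Smith normal form yields diagonal entries (1,1,1,1,1,1,1,1,1,1,1,1,1,1,2).

From H_k ≅ ker(∂_k) / im(∂_{k+1}) we obtain:

  H_0: rank C_0 − rank ∂_1 = 11 − 9 = 2, and the invariant factors of ∂_1 are all 1, so H_0 ≅ Z^2.
  H_1: rank ker ∂_1 − rank ∂_2 = (24 − 9) − 15 = 0, and ∂_2 has invariant factor 2 > 1, so H_1 ≅ Z/2Z.
  H_2: rank ker ∂_2 − rank ∂_3 = (16 − 15) − 0 = 1, and there is no ∂_3, so H_2 ≅ Z.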